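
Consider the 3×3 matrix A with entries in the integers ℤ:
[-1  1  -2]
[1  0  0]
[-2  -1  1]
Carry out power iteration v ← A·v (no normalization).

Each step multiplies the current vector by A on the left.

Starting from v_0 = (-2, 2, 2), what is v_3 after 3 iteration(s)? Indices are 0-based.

v_0 = (-2, 2, 2).
v_1 = A·v_0 = (0, -2, 4).
v_2 = A·v_1 = (-10, 0, 6).
v_3 = A·v_2 = (-2, -10, 26).

v_3 = (-2, -10, 26)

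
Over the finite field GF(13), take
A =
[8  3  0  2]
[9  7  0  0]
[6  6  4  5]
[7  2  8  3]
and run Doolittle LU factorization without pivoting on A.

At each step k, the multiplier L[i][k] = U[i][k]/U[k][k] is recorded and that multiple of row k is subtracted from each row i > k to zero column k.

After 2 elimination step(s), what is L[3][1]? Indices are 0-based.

k=0: U[0][0]=8
  eliminate (1,0): mult=6, new row 1: (0, 2, 0, 1); set L[1][0]=6
  eliminate (2,0): mult=4, new row 2: (0, 7, 4, 10); set L[2][0]=4
  eliminate (3,0): mult=9, new row 3: (0, 1, 8, 11); set L[3][0]=9
k=1: U[1][1]=2
  eliminate (2,1): mult=10, new row 2: (0, 0, 4, 0); set L[2][1]=10
  eliminate (3,1): mult=7, new row 3: (0, 0, 8, 4); set L[3][1]=7

L[3][1] = 7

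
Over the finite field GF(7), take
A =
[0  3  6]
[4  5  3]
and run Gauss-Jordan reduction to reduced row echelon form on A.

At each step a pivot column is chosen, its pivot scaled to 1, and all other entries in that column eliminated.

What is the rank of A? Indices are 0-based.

rank = 2

pivot(0,0): swap R0↔R1
pivot(0,0)=4: scale R0 → (1, 3, 6)
pivot(1,1)=3: scale R1 → (0, 1, 2)
  clear (0,1): R0 −= (3)R1 → (1, 0, 0)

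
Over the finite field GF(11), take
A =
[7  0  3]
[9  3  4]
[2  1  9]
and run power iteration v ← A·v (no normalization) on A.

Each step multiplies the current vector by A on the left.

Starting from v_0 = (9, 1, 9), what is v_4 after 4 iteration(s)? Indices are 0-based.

v_4 = (6, 8, 4)

v_0 = (9, 1, 9).
v_1 = A·v_0 = (2, 10, 1).
v_2 = A·v_1 = (6, 8, 1).
v_3 = A·v_2 = (1, 5, 7).
v_4 = A·v_3 = (6, 8, 4).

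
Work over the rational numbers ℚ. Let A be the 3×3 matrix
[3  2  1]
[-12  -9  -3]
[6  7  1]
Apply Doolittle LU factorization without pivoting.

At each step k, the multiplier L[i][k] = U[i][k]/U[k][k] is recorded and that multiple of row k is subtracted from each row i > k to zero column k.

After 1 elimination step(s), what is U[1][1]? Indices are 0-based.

k=0: U[0][0]=3
  eliminate (1,0): mult=-4, new row 1: (0, -1, 1); set L[1][0]=-4
  eliminate (2,0): mult=2, new row 2: (0, 3, -1); set L[2][0]=2

U[1][1] = -1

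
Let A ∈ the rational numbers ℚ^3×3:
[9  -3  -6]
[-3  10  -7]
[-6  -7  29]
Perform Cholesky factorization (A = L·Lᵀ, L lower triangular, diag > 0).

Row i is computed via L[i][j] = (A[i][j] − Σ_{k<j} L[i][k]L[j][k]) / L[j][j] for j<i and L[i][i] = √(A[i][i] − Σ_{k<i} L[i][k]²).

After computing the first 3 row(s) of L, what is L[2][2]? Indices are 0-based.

L[2][2] = 4

Step 1: L[0][0] = √(9) = 3.
  L[1][0] = (-3) / L[0][0] = -1.
Step 2: L[1][1] = √(9) = 3.
  L[2][0] = (-6) / L[0][0] = -2.
  L[2][1] = (-9) / L[1][1] = -3.
Step 3: L[2][2] = √(16) = 4.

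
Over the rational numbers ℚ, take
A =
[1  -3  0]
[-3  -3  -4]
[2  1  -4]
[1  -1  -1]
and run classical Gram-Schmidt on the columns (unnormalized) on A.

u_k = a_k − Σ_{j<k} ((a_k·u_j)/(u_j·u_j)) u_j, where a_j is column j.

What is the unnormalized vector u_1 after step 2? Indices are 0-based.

Step 1: u_0 = a_0 = (1, -3, 2, 1).
Step 2: u_1 = a_1 − (7/15)·u_0 = (-52/15, -8/5, 1/15, -22/15).

u_1 = (-52/15, -8/5, 1/15, -22/15)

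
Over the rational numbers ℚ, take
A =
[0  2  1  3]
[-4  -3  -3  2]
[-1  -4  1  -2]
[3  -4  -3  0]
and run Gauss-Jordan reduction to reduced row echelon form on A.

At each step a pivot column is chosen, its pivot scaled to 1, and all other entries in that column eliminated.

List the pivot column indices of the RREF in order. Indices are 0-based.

pivot columns: 0, 1, 2, 3

[1] R0 <-> R1
[1] R0 /= -4  ⇒  (1, 3/4, 3/4, -1/2)
     R2 -= -1·R0  ⇒  (0, -13/4, 7/4, -5/2)
     R3 -= 3·R0  ⇒  (0, -25/4, -21/4, 3/2)
[2] R1 /= 2  ⇒  (0, 1, 1/2, 3/2)
     R0 -= 3/4·R1  ⇒  (1, 0, 3/8, -13/8)
     R2 -= -13/4·R1  ⇒  (0, 0, 27/8, 19/8)
     R3 -= -25/4·R1  ⇒  (0, 0, -17/8, 87/8)
[3] R2 /= 27/8  ⇒  (0, 0, 1, 19/27)
     R0 -= 3/8·R2  ⇒  (1, 0, 0, -17/9)
     R1 -= 1/2·R2  ⇒  (0, 1, 0, 31/27)
     R3 -= -17/8·R2  ⇒  (0, 0, 0, 334/27)
[4] R3 /= 334/27  ⇒  (0, 0, 0, 1)
     R0 -= -17/9·R3  ⇒  (1, 0, 0, 0)
     R1 -= 31/27·R3  ⇒  (0, 1, 0, 0)
     R2 -= 19/27·R3  ⇒  (0, 0, 1, 0)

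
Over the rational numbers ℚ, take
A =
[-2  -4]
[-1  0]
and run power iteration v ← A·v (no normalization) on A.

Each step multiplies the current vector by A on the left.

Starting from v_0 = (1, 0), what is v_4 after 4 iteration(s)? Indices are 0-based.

v_0 = (1, 0).
v_1 = A·v_0 = (-2, -1).
v_2 = A·v_1 = (8, 2).
v_3 = A·v_2 = (-24, -8).
v_4 = A·v_3 = (80, 24).

v_4 = (80, 24)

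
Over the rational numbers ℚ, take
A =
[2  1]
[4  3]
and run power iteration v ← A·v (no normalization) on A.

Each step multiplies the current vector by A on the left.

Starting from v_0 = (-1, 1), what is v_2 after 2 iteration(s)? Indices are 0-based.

v_0 = (-1, 1).
v_1 = A·v_0 = (-1, -1).
v_2 = A·v_1 = (-3, -7).

v_2 = (-3, -7)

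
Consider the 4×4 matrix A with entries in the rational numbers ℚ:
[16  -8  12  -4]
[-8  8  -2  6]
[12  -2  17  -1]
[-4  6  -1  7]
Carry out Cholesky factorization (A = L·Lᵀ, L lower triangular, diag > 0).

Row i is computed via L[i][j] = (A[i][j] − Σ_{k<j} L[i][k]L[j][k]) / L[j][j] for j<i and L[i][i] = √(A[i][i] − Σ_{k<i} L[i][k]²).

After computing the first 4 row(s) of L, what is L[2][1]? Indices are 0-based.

L[2][1] = 2

Step 1: L[0][0] = √(16) = 4.
  L[1][0] = (-8) / L[0][0] = -2.
Step 2: L[1][1] = √(4) = 2.
  L[2][0] = (12) / L[0][0] = 3.
  L[2][1] = (4) / L[1][1] = 2.
Step 3: L[2][2] = √(4) = 2.
  L[3][0] = (-4) / L[0][0] = -1.
  L[3][1] = (4) / L[1][1] = 2.
  L[3][2] = (-2) / L[2][2] = -1.
Step 4: L[3][3] = √(1) = 1.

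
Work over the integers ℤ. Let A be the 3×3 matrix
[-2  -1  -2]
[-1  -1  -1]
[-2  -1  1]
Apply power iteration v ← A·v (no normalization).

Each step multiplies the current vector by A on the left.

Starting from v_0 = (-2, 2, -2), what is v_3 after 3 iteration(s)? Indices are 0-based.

v_0 = (-2, 2, -2).
v_1 = A·v_0 = (6, 2, 0).
v_2 = A·v_1 = (-14, -8, -14).
v_3 = A·v_2 = (64, 36, 22).

v_3 = (64, 36, 22)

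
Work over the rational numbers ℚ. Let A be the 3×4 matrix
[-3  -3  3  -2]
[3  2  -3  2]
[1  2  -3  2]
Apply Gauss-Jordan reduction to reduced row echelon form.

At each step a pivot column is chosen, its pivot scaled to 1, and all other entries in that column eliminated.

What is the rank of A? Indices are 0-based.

rank = 3

pivot(0,0)=-3: scale R0 → (1, 1, -1, 2/3)
  clear (1,0): R1 −= (3)R0 → (0, -1, 0, 0)
  clear (2,0): R2 −= (1)R0 → (0, 1, -2, 4/3)
pivot(1,1)=-1: scale R1 → (0, 1, 0, 0)
  clear (0,1): R0 −= (1)R1 → (1, 0, -1, 2/3)
  clear (2,1): R2 −= (1)R1 → (0, 0, -2, 4/3)
pivot(2,2)=-2: scale R2 → (0, 0, 1, -2/3)
  clear (0,2): R0 −= (-1)R2 → (1, 0, 0, 0)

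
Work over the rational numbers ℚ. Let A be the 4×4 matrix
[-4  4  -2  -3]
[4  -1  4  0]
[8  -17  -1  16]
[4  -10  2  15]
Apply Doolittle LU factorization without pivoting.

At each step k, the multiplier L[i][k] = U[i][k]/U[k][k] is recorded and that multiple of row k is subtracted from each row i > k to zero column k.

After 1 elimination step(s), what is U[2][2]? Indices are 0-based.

U[2][2] = -5

Step 1: pivot at (0,0) is -4.
  row1 ← row1 − (-1)·row0  ⇒  L[1][0]=-1, U row1=(0, 3, 2, -3)
  row2 ← row2 − (-2)·row0  ⇒  L[2][0]=-2, U row2=(0, -9, -5, 10)
  row3 ← row3 − (-1)·row0  ⇒  L[3][0]=-1, U row3=(0, -6, 0, 12)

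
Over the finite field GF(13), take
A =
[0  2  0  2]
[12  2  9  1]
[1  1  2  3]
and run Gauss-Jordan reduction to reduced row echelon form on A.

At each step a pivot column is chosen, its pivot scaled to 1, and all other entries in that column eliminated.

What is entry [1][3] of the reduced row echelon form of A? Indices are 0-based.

M[1][3] = 1

[1] R0 <-> R1
[1] R0 /= 12  ⇒  (1, 11, 4, 12)
     R2 -= 1·R0  ⇒  (0, 3, 11, 4)
[2] R1 /= 2  ⇒  (0, 1, 0, 1)
     R0 -= 11·R1  ⇒  (1, 0, 4, 1)
     R2 -= 3·R1  ⇒  (0, 0, 11, 1)
[3] R2 /= 11  ⇒  (0, 0, 1, 6)
     R0 -= 4·R2  ⇒  (1, 0, 0, 3)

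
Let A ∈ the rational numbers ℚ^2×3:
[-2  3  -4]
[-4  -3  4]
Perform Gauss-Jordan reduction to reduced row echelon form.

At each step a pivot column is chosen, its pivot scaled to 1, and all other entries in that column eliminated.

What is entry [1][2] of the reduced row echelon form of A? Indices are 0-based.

[1] R0 /= -2  ⇒  (1, -3/2, 2)
     R1 -= -4·R0  ⇒  (0, -9, 12)
[2] R1 /= -9  ⇒  (0, 1, -4/3)
     R0 -= -3/2·R1  ⇒  (1, 0, 0)

M[1][2] = -4/3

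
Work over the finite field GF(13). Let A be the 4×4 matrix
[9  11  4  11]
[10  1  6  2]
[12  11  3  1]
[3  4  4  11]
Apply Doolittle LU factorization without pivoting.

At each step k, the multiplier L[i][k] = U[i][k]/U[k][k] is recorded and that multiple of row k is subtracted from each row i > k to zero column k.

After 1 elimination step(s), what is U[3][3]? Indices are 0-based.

k=0: U[0][0]=9
  eliminate (1,0): mult=4, new row 1: (0, 9, 3, 10); set L[1][0]=4
  eliminate (2,0): mult=10, new row 2: (0, 5, 2, 8); set L[2][0]=10
  eliminate (3,0): mult=9, new row 3: (0, 9, 7, 3); set L[3][0]=9

U[3][3] = 3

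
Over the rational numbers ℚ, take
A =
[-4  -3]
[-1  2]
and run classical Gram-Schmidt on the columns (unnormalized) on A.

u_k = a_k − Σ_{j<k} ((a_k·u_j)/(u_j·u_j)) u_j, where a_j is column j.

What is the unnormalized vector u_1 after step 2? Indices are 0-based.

u_1 = (-11/17, 44/17)

Step 1: u_0 = a_0 = (-4, -1).
Step 2: u_1 = a_1 − (10/17)·u_0 = (-11/17, 44/17).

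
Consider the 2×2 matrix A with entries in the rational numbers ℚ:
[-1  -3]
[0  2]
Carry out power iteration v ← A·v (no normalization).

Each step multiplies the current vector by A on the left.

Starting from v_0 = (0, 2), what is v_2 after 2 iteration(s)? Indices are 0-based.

v_0 = (0, 2).
v_1 = A·v_0 = (-6, 4).
v_2 = A·v_1 = (-6, 8).

v_2 = (-6, 8)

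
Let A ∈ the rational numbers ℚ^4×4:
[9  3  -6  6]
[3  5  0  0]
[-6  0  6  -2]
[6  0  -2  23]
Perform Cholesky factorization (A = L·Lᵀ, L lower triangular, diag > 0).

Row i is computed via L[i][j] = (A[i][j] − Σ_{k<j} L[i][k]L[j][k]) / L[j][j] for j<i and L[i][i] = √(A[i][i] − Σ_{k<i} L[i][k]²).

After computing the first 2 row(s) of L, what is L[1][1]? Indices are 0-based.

L[1][1] = 2

Step 1: L[0][0] = √(9) = 3.
  L[1][0] = (3) / L[0][0] = 1.
Step 2: L[1][1] = √(4) = 2.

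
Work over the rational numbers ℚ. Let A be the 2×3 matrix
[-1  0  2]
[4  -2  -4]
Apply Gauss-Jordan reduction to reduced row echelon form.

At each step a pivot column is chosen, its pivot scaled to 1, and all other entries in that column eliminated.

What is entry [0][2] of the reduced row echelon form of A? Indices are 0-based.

step 1: normalize row 0 (÷-1) = (1, 0, -2)
  row 1: subtract 4×row0 = (0, -2, 4)
step 2: normalize row 1 (÷-2) = (0, 1, -2)

M[0][2] = -2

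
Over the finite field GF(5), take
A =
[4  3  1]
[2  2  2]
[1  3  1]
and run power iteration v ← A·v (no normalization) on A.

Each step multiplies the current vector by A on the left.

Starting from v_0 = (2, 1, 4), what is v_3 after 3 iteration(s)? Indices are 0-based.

v_0 = (2, 1, 4).
v_1 = A·v_0 = (0, 4, 4).
v_2 = A·v_1 = (1, 1, 1).
v_3 = A·v_2 = (3, 1, 0).

v_3 = (3, 1, 0)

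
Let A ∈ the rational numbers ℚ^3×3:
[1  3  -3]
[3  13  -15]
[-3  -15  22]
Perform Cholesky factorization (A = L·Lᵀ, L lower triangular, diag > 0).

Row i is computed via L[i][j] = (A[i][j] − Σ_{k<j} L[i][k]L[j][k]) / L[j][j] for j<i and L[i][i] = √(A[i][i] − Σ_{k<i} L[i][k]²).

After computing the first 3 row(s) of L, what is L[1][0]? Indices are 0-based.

Step 1: L[0][0] = √(1) = 1.
  L[1][0] = (3) / L[0][0] = 3.
Step 2: L[1][1] = √(4) = 2.
  L[2][0] = (-3) / L[0][0] = -3.
  L[2][1] = (-6) / L[1][1] = -3.
Step 3: L[2][2] = √(4) = 2.

L[1][0] = 3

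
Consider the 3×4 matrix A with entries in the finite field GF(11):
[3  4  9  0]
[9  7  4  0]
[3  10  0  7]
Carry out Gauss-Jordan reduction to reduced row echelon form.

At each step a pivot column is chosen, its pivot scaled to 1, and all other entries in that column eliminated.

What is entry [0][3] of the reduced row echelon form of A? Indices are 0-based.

[1] R0 /= 3  ⇒  (1, 5, 3, 0)
     R1 -= 9·R0  ⇒  (0, 6, 10, 0)
     R2 -= 3·R0  ⇒  (0, 6, 2, 7)
[2] R1 /= 6  ⇒  (0, 1, 9, 0)
     R0 -= 5·R1  ⇒  (1, 0, 2, 0)
     R2 -= 6·R1  ⇒  (0, 0, 3, 7)
[3] R2 /= 3  ⇒  (0, 0, 1, 6)
     R0 -= 2·R2  ⇒  (1, 0, 0, 10)
     R1 -= 9·R2  ⇒  (0, 1, 0, 1)

M[0][3] = 10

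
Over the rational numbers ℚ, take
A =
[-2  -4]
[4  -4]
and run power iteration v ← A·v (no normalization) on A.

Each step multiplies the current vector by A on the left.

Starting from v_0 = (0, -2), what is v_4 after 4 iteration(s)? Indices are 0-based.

v_4 = (576, 1152)

v_0 = (0, -2).
v_1 = A·v_0 = (8, 8).
v_2 = A·v_1 = (-48, 0).
v_3 = A·v_2 = (96, -192).
v_4 = A·v_3 = (576, 1152).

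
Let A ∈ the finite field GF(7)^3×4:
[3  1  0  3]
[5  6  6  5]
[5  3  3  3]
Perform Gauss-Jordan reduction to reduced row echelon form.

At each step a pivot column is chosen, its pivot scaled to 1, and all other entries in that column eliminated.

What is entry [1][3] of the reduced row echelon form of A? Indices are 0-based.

M[1][3] = 1

step 1: normalize row 0 (÷3) = (1, 5, 0, 1)
  row 1: subtract 5×row0 = (0, 2, 6, 0)
  row 2: subtract 5×row0 = (0, 6, 3, 5)
step 2: normalize row 1 (÷2) = (0, 1, 3, 0)
  row 0: subtract 5×row1 = (1, 0, 6, 1)
  row 2: subtract 6×row1 = (0, 0, 6, 5)
step 3: normalize row 2 (÷6) = (0, 0, 1, 2)
  row 0: subtract 6×row2 = (1, 0, 0, 3)
  row 1: subtract 3×row2 = (0, 1, 0, 1)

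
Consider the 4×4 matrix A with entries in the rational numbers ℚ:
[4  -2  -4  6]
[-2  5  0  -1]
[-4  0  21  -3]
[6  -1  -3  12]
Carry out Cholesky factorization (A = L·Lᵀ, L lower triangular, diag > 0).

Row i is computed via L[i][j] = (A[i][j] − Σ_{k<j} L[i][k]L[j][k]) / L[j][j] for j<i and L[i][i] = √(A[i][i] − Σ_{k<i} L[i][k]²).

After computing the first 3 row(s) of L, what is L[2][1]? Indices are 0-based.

L[2][1] = -1

Step 1: L[0][0] = √(4) = 2.
  L[1][0] = (-2) / L[0][0] = -1.
Step 2: L[1][1] = √(4) = 2.
  L[2][0] = (-4) / L[0][0] = -2.
  L[2][1] = (-2) / L[1][1] = -1.
Step 3: L[2][2] = √(16) = 4.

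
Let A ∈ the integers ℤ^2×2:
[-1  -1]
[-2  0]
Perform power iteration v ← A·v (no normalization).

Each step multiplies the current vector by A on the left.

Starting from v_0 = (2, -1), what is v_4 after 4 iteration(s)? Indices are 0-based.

v_0 = (2, -1).
v_1 = A·v_0 = (-1, -4).
v_2 = A·v_1 = (5, 2).
v_3 = A·v_2 = (-7, -10).
v_4 = A·v_3 = (17, 14).

v_4 = (17, 14)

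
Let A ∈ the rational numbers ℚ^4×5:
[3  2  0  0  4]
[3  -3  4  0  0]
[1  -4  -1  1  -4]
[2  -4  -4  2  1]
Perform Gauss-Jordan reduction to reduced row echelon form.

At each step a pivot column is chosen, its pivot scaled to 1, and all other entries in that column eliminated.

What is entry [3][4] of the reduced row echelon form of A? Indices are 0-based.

[1] R0 /= 3  ⇒  (1, 2/3, 0, 0, 4/3)
     R1 -= 3·R0  ⇒  (0, -5, 4, 0, -4)
     R2 -= 1·R0  ⇒  (0, -14/3, -1, 1, -16/3)
     R3 -= 2·R0  ⇒  (0, -16/3, -4, 2, -5/3)
[2] R1 /= -5  ⇒  (0, 1, -4/5, 0, 4/5)
     R0 -= 2/3·R1  ⇒  (1, 0, 8/15, 0, 4/5)
     R2 -= -14/3·R1  ⇒  (0, 0, -71/15, 1, -8/5)
     R3 -= -16/3·R1  ⇒  (0, 0, -124/15, 2, 13/5)
[3] R2 /= -71/15  ⇒  (0, 0, 1, -15/71, 24/71)
     R0 -= 8/15·R2  ⇒  (1, 0, 0, 8/71, 44/71)
     R1 -= -4/5·R2  ⇒  (0, 1, 0, -12/71, 76/71)
     R3 -= -124/15·R2  ⇒  (0, 0, 0, 18/71, 383/71)
[4] R3 /= 18/71  ⇒  (0, 0, 0, 1, 383/18)
     R0 -= 8/71·R3  ⇒  (1, 0, 0, 0, -16/9)
     R1 -= -12/71·R3  ⇒  (0, 1, 0, 0, 14/3)
     R2 -= -15/71·R3  ⇒  (0, 0, 1, 0, 29/6)

M[3][4] = 383/18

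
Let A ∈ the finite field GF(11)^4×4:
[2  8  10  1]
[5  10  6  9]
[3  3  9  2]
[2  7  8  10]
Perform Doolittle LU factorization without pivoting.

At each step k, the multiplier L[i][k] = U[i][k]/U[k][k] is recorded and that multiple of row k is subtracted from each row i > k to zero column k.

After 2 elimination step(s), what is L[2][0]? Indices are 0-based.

L[2][0] = 7

k=0: U[0][0]=2
  eliminate (1,0): mult=8, new row 1: (0, 1, 3, 1); set L[1][0]=8
  eliminate (2,0): mult=7, new row 2: (0, 2, 5, 6); set L[2][0]=7
  eliminate (3,0): mult=1, new row 3: (0, 10, 9, 9); set L[3][0]=1
k=1: U[1][1]=1
  eliminate (2,1): mult=2, new row 2: (0, 0, 10, 4); set L[2][1]=2
  eliminate (3,1): mult=10, new row 3: (0, 0, 1, 10); set L[3][1]=10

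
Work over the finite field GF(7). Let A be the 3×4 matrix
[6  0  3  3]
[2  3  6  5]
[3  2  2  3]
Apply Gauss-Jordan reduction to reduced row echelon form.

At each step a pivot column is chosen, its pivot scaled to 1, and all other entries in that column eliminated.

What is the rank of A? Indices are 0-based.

step 1: normalize row 0 (÷6) = (1, 0, 4, 4)
  row 1: subtract 2×row0 = (0, 3, 5, 4)
  row 2: subtract 3×row0 = (0, 2, 4, 5)
step 2: normalize row 1 (÷3) = (0, 1, 4, 6)
  row 2: subtract 2×row1 = (0, 0, 3, 0)
step 3: normalize row 2 (÷3) = (0, 0, 1, 0)
  row 0: subtract 4×row2 = (1, 0, 0, 4)
  row 1: subtract 4×row2 = (0, 1, 0, 6)

rank = 3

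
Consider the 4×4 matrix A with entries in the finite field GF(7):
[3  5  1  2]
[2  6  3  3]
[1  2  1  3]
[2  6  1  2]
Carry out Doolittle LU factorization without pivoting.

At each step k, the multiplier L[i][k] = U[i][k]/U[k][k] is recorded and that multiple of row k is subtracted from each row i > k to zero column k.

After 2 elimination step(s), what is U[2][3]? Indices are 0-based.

Step 1: pivot at (0,0) is 3.
  row1 ← row1 − (3)·row0  ⇒  L[1][0]=3, U row1=(0, 5, 0, 4)
  row2 ← row2 − (5)·row0  ⇒  L[2][0]=5, U row2=(0, 5, 3, 0)
  row3 ← row3 − (3)·row0  ⇒  L[3][0]=3, U row3=(0, 5, 5, 3)
Step 2: pivot at (1,1) is 5.
  row2 ← row2 − (1)·row1  ⇒  L[2][1]=1, U row2=(0, 0, 3, 3)
  row3 ← row3 − (1)·row1  ⇒  L[3][1]=1, U row3=(0, 0, 5, 6)

U[2][3] = 3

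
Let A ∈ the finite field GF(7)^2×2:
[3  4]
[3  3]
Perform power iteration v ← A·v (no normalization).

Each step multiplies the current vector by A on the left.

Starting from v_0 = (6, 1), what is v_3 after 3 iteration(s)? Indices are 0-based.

v_0 = (6, 1).
v_1 = A·v_0 = (1, 0).
v_2 = A·v_1 = (3, 3).
v_3 = A·v_2 = (0, 4).

v_3 = (0, 4)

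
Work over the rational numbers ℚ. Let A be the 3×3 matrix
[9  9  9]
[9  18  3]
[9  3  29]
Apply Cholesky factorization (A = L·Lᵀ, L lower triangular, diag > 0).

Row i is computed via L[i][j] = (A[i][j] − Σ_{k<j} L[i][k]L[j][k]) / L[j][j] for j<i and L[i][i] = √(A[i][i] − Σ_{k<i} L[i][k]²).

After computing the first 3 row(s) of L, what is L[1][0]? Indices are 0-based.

L[1][0] = 3

Step 1: L[0][0] = √(9) = 3.
  L[1][0] = (9) / L[0][0] = 3.
Step 2: L[1][1] = √(9) = 3.
  L[2][0] = (9) / L[0][0] = 3.
  L[2][1] = (-6) / L[1][1] = -2.
Step 3: L[2][2] = √(16) = 4.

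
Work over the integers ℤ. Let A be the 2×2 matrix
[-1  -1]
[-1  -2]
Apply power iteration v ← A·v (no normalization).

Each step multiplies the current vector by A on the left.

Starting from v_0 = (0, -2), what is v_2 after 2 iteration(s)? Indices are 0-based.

v_2 = (-6, -10)

v_0 = (0, -2).
v_1 = A·v_0 = (2, 4).
v_2 = A·v_1 = (-6, -10).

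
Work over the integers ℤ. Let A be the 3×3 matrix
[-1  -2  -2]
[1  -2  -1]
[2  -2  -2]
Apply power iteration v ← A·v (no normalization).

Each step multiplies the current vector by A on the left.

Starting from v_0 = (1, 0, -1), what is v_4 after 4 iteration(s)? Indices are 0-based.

v_4 = (-85, 17, 56)

v_0 = (1, 0, -1).
v_1 = A·v_0 = (1, 2, 4).
v_2 = A·v_1 = (-13, -7, -10).
v_3 = A·v_2 = (47, 11, 8).
v_4 = A·v_3 = (-85, 17, 56).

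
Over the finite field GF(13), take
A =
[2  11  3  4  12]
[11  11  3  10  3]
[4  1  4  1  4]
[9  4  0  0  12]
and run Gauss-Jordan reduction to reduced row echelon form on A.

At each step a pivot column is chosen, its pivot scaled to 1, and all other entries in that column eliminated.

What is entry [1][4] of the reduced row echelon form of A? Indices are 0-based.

step 1: normalize row 0 (÷2) = (1, 12, 8, 2, 6)
  row 1: subtract 11×row0 = (0, 9, 6, 1, 2)
  row 2: subtract 4×row0 = (0, 5, 11, 6, 6)
  row 3: subtract 9×row0 = (0, 0, 6, 8, 10)
step 2: normalize row 1 (÷9) = (0, 1, 5, 3, 6)
  row 0: subtract 12×row1 = (1, 0, 0, 5, 12)
  row 2: subtract 5×row1 = (0, 0, 12, 4, 2)
step 3: normalize row 2 (÷12) = (0, 0, 1, 9, 11)
  row 1: subtract 5×row2 = (0, 1, 0, 10, 3)
  row 3: subtract 6×row2 = (0, 0, 0, 6, 9)
step 4: normalize row 3 (÷6) = (0, 0, 0, 1, 8)
  row 0: subtract 5×row3 = (1, 0, 0, 0, 11)
  row 1: subtract 10×row3 = (0, 1, 0, 0, 1)
  row 2: subtract 9×row3 = (0, 0, 1, 0, 4)

M[1][4] = 1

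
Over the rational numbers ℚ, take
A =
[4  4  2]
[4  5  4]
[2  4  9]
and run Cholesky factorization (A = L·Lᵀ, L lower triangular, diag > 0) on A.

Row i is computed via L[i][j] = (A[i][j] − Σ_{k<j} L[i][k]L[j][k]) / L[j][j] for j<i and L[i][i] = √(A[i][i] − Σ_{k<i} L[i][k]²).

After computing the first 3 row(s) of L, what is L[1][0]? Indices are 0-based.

L[1][0] = 2

Step 1: L[0][0] = √(4) = 2.
  L[1][0] = (4) / L[0][0] = 2.
Step 2: L[1][1] = √(1) = 1.
  L[2][0] = (2) / L[0][0] = 1.
  L[2][1] = (2) / L[1][1] = 2.
Step 3: L[2][2] = √(4) = 2.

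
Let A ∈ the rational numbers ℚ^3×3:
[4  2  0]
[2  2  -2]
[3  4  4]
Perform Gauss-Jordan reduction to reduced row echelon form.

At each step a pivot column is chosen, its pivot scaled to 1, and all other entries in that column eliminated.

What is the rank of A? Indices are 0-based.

step 1: normalize row 0 (÷4) = (1, 1/2, 0)
  row 1: subtract 2×row0 = (0, 1, -2)
  row 2: subtract 3×row0 = (0, 5/2, 4)
step 2: normalize row 1 (÷1) = (0, 1, -2)
  row 0: subtract 1/2×row1 = (1, 0, 1)
  row 2: subtract 5/2×row1 = (0, 0, 9)
step 3: normalize row 2 (÷9) = (0, 0, 1)
  row 0: subtract 1×row2 = (1, 0, 0)
  row 1: subtract -2×row2 = (0, 1, 0)

rank = 3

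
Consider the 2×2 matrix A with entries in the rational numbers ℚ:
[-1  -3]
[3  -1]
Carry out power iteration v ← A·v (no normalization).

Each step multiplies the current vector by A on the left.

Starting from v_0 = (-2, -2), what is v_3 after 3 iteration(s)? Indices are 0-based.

v_0 = (-2, -2).
v_1 = A·v_0 = (8, -4).
v_2 = A·v_1 = (4, 28).
v_3 = A·v_2 = (-88, -16).

v_3 = (-88, -16)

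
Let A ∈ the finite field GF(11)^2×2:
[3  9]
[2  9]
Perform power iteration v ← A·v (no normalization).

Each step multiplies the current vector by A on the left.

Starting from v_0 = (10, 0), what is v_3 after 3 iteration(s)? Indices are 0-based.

v_3 = (0, 5)

v_0 = (10, 0).
v_1 = A·v_0 = (8, 9).
v_2 = A·v_1 = (6, 9).
v_3 = A·v_2 = (0, 5).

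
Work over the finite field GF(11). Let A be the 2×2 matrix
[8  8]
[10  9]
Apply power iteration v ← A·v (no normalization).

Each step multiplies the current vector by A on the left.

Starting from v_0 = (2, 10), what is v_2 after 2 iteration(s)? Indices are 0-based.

v_2 = (9, 3)

v_0 = (2, 10).
v_1 = A·v_0 = (8, 0).
v_2 = A·v_1 = (9, 3).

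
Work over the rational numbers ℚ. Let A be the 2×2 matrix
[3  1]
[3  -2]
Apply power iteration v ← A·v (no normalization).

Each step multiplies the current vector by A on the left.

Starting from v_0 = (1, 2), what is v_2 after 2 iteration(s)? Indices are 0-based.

v_0 = (1, 2).
v_1 = A·v_0 = (5, -1).
v_2 = A·v_1 = (14, 17).

v_2 = (14, 17)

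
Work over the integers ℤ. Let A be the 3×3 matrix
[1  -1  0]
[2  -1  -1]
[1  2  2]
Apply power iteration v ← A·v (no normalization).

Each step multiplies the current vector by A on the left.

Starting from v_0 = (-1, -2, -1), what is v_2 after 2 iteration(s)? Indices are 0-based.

v_0 = (-1, -2, -1).
v_1 = A·v_0 = (1, 1, -7).
v_2 = A·v_1 = (0, 8, -11).

v_2 = (0, 8, -11)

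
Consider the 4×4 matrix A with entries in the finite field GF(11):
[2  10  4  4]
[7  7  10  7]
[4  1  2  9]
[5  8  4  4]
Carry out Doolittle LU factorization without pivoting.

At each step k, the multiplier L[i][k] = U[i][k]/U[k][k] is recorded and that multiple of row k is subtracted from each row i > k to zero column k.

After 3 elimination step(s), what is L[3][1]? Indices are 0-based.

k=0: U[0][0]=2
  eliminate (1,0): mult=9, new row 1: (0, 5, 7, 4); set L[1][0]=9
  eliminate (2,0): mult=2, new row 2: (0, 3, 5, 1); set L[2][0]=2
  eliminate (3,0): mult=8, new row 3: (0, 5, 5, 5); set L[3][0]=8
k=1: U[1][1]=5
  eliminate (2,1): mult=5, new row 2: (0, 0, 3, 3); set L[2][1]=5
  eliminate (3,1): mult=1, new row 3: (0, 0, 9, 1); set L[3][1]=1
k=2: U[2][2]=3
  eliminate (3,2): mult=3, new row 3: (0, 0, 0, 3); set L[3][2]=3

L[3][1] = 1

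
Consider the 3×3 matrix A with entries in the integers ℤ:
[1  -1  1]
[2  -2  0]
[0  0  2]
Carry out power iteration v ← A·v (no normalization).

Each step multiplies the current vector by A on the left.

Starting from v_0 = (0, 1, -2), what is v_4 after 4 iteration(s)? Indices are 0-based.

v_0 = (0, 1, -2).
v_1 = A·v_0 = (-3, -2, -4).
v_2 = A·v_1 = (-5, -2, -8).
v_3 = A·v_2 = (-11, -6, -16).
v_4 = A·v_3 = (-21, -10, -32).

v_4 = (-21, -10, -32)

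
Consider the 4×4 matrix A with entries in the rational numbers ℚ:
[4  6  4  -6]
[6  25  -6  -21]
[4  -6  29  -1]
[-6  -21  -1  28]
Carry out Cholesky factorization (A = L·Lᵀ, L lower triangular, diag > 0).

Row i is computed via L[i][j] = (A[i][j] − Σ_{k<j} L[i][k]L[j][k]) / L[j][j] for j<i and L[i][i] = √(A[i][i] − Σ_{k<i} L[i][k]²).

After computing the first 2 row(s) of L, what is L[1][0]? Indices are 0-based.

L[1][0] = 3

Step 1: L[0][0] = √(4) = 2.
  L[1][0] = (6) / L[0][0] = 3.
Step 2: L[1][1] = √(16) = 4.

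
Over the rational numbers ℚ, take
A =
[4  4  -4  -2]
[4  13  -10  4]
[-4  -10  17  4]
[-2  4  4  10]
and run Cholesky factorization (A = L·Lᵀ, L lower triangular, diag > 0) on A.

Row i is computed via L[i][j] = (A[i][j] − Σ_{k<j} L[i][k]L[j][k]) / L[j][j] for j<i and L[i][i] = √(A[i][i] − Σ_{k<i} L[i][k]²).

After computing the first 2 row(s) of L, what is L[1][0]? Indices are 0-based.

Step 1: L[0][0] = √(4) = 2.
  L[1][0] = (4) / L[0][0] = 2.
Step 2: L[1][1] = √(9) = 3.

L[1][0] = 2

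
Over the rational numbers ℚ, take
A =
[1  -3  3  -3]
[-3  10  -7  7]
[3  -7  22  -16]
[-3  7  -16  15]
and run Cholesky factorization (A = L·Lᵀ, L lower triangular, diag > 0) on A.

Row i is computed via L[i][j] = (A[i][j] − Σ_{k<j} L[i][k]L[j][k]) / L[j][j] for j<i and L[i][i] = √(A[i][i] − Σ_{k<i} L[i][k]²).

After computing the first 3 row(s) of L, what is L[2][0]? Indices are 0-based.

L[2][0] = 3

Step 1: L[0][0] = √(1) = 1.
  L[1][0] = (-3) / L[0][0] = -3.
Step 2: L[1][1] = √(1) = 1.
  L[2][0] = (3) / L[0][0] = 3.
  L[2][1] = (2) / L[1][1] = 2.
Step 3: L[2][2] = √(9) = 3.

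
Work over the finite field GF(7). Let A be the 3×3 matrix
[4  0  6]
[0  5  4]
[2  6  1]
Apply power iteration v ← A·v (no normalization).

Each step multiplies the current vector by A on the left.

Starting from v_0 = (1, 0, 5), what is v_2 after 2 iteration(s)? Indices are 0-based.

v_0 = (1, 0, 5).
v_1 = A·v_0 = (6, 6, 0).
v_2 = A·v_1 = (3, 2, 6).

v_2 = (3, 2, 6)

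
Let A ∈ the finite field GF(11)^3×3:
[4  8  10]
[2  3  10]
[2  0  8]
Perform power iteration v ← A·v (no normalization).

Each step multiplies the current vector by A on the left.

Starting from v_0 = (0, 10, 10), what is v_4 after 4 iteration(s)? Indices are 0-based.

v_4 = (6, 7, 4)

v_0 = (0, 10, 10).
v_1 = A·v_0 = (4, 9, 3).
v_2 = A·v_1 = (8, 10, 10).
v_3 = A·v_2 = (3, 3, 8).
v_4 = A·v_3 = (6, 7, 4).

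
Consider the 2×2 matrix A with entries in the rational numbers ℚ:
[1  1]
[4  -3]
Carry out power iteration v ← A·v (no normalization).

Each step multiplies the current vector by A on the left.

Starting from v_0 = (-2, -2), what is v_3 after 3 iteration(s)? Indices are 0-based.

v_3 = (-16, 6)

v_0 = (-2, -2).
v_1 = A·v_0 = (-4, -2).
v_2 = A·v_1 = (-6, -10).
v_3 = A·v_2 = (-16, 6).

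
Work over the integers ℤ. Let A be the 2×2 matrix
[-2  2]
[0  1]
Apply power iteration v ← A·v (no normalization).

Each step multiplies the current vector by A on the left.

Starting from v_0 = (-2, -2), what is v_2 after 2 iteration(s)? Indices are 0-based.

v_0 = (-2, -2).
v_1 = A·v_0 = (0, -2).
v_2 = A·v_1 = (-4, -2).

v_2 = (-4, -2)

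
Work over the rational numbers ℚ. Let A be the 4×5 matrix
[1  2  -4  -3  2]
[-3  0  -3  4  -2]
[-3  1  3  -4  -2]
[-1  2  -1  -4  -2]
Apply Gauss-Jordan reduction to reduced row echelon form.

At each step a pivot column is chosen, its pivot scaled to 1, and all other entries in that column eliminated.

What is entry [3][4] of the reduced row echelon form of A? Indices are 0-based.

M[3][4] = -29/7

[1] R0 /= 1  ⇒  (1, 2, -4, -3, 2)
     R1 -= -3·R0  ⇒  (0, 6, -15, -5, 4)
     R2 -= -3·R0  ⇒  (0, 7, -9, -13, 4)
     R3 -= -1·R0  ⇒  (0, 4, -5, -7, 0)
[2] R1 /= 6  ⇒  (0, 1, -5/2, -5/6, 2/3)
     R0 -= 2·R1  ⇒  (1, 0, 1, -4/3, 2/3)
     R2 -= 7·R1  ⇒  (0, 0, 17/2, -43/6, -2/3)
     R3 -= 4·R1  ⇒  (0, 0, 5, -11/3, -8/3)
[3] R2 /= 17/2  ⇒  (0, 0, 1, -43/51, -4/51)
     R0 -= 1·R2  ⇒  (1, 0, 0, -25/51, 38/51)
     R1 -= -5/2·R2  ⇒  (0, 1, 0, -50/17, 8/17)
     R3 -= 5·R2  ⇒  (0, 0, 0, 28/51, -116/51)
[4] R3 /= 28/51  ⇒  (0, 0, 0, 1, -29/7)
     R0 -= -25/51·R3  ⇒  (1, 0, 0, 0, -9/7)
     R1 -= -50/17·R3  ⇒  (0, 1, 0, 0, -82/7)
     R2 -= -43/51·R3  ⇒  (0, 0, 1, 0, -25/7)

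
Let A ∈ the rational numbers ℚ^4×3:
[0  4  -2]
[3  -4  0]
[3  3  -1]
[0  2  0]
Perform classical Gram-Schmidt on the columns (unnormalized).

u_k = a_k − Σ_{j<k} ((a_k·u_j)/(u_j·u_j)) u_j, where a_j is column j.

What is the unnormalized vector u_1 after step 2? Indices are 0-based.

u_1 = (4, -7/2, 7/2, 2)

Step 1: u_0 = a_0 = (0, 3, 3, 0).
Step 2: u_1 = a_1 − (-1/6)·u_0 = (4, -7/2, 7/2, 2).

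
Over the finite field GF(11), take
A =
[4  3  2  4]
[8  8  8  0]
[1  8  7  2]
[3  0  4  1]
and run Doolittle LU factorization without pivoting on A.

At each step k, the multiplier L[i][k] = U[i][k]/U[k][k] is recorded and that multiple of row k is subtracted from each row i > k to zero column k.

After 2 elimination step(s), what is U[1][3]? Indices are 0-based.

U[1][3] = 3

[col 0] pivot 4
  R1 -= 2*R0 → (0, 2, 4, 3)  (L[1][0] := 2)
  R2 -= 3*R0 → (0, 10, 1, 1)  (L[2][0] := 3)
  R3 -= 9*R0 → (0, 6, 8, 9)  (L[3][0] := 9)
[col 1] pivot 2
  R2 -= 5*R1 → (0, 0, 3, 8)  (L[2][1] := 5)
  R3 -= 3*R1 → (0, 0, 7, 0)  (L[3][1] := 3)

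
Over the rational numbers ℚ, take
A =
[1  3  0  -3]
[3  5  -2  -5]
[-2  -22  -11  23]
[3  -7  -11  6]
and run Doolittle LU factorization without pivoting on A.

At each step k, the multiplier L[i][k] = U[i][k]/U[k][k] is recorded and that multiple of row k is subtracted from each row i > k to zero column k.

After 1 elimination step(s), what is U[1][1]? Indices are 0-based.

Step 1: pivot at (0,0) is 1.
  row1 ← row1 − (3)·row0  ⇒  L[1][0]=3, U row1=(0, -4, -2, 4)
  row2 ← row2 − (-2)·row0  ⇒  L[2][0]=-2, U row2=(0, -16, -11, 17)
  row3 ← row3 − (3)·row0  ⇒  L[3][0]=3, U row3=(0, -16, -11, 15)

U[1][1] = -4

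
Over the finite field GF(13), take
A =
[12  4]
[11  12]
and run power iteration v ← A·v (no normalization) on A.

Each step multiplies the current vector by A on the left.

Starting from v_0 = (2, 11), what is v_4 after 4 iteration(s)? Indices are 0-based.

v_4 = (5, 10)

v_0 = (2, 11).
v_1 = A·v_0 = (3, 11).
v_2 = A·v_1 = (2, 9).
v_3 = A·v_2 = (8, 0).
v_4 = A·v_3 = (5, 10).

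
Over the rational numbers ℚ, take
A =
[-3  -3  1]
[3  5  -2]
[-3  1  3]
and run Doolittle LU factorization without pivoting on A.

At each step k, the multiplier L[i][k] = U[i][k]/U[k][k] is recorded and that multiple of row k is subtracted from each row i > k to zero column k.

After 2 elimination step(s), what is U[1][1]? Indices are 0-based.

U[1][1] = 2

Step 1: pivot at (0,0) is -3.
  row1 ← row1 − (-1)·row0  ⇒  L[1][0]=-1, U row1=(0, 2, -1)
  row2 ← row2 − (1)·row0  ⇒  L[2][0]=1, U row2=(0, 4, 2)
Step 2: pivot at (1,1) is 2.
  row2 ← row2 − (2)·row1  ⇒  L[2][1]=2, U row2=(0, 0, 4)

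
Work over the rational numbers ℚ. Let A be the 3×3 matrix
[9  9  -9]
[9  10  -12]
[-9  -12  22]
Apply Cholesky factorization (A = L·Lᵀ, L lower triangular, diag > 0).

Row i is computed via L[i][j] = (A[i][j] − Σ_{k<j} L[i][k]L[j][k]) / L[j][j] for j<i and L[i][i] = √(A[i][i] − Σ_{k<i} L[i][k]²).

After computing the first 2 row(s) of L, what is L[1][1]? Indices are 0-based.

L[1][1] = 1

Step 1: L[0][0] = √(9) = 3.
  L[1][0] = (9) / L[0][0] = 3.
Step 2: L[1][1] = √(1) = 1.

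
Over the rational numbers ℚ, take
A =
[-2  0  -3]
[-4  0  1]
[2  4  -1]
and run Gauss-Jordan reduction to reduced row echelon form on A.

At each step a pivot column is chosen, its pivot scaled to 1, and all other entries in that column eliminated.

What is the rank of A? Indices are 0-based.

step 1: normalize row 0 (÷-2) = (1, 0, 3/2)
  row 1: subtract -4×row0 = (0, 0, 7)
  row 2: subtract 2×row0 = (0, 4, -4)
step 2: exchange rows 1,2
step 2: normalize row 1 (÷4) = (0, 1, -1)
step 3: normalize row 2 (÷7) = (0, 0, 1)
  row 0: subtract 3/2×row2 = (1, 0, 0)
  row 1: subtract -1×row2 = (0, 1, 0)

rank = 3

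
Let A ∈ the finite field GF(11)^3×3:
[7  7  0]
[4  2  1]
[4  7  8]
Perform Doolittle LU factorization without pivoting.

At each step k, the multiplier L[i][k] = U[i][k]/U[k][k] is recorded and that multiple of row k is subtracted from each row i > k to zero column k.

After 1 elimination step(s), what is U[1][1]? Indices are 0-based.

k=0: U[0][0]=7
  eliminate (1,0): mult=10, new row 1: (0, 9, 1); set L[1][0]=10
  eliminate (2,0): mult=10, new row 2: (0, 3, 8); set L[2][0]=10

U[1][1] = 9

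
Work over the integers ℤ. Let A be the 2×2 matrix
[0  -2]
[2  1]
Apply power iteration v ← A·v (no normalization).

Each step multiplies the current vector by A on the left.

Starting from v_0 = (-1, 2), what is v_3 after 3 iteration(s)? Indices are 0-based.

v_0 = (-1, 2).
v_1 = A·v_0 = (-4, 0).
v_2 = A·v_1 = (0, -8).
v_3 = A·v_2 = (16, -8).

v_3 = (16, -8)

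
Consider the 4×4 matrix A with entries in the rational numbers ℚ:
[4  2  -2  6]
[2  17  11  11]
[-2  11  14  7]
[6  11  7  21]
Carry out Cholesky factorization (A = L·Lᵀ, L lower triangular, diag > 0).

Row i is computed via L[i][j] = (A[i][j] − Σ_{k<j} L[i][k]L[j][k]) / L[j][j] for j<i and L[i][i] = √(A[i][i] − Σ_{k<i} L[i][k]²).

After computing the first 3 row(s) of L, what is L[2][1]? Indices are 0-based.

L[2][1] = 3

Step 1: L[0][0] = √(4) = 2.
  L[1][0] = (2) / L[0][0] = 1.
Step 2: L[1][1] = √(16) = 4.
  L[2][0] = (-2) / L[0][0] = -1.
  L[2][1] = (12) / L[1][1] = 3.
Step 3: L[2][2] = √(4) = 2.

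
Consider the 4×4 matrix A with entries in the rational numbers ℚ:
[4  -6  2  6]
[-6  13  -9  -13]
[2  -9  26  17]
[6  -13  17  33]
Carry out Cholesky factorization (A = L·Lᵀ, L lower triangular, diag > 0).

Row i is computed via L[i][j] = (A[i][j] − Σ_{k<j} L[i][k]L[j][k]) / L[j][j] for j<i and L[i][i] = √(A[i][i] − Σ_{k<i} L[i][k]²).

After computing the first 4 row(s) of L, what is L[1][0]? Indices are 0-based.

Step 1: L[0][0] = √(4) = 2.
  L[1][0] = (-6) / L[0][0] = -3.
Step 2: L[1][1] = √(4) = 2.
  L[2][0] = (2) / L[0][0] = 1.
  L[2][1] = (-6) / L[1][1] = -3.
Step 3: L[2][2] = √(16) = 4.
  L[3][0] = (6) / L[0][0] = 3.
  L[3][1] = (-4) / L[1][1] = -2.
  L[3][2] = (8) / L[2][2] = 2.
Step 4: L[3][3] = √(16) = 4.

L[1][0] = -3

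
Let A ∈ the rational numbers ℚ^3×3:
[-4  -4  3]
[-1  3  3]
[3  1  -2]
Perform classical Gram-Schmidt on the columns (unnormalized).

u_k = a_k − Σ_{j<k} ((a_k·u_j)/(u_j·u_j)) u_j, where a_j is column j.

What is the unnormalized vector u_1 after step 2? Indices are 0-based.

Step 1: u_0 = a_0 = (-4, -1, 3).
Step 2: u_1 = a_1 − (8/13)·u_0 = (-20/13, 47/13, -11/13).

u_1 = (-20/13, 47/13, -11/13)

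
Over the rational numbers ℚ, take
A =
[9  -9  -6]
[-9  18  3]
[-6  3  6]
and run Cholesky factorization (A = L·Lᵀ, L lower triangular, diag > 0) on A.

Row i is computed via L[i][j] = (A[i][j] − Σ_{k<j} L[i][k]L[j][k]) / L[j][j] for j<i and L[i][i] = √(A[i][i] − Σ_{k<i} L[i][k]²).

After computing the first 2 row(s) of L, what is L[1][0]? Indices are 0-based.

Step 1: L[0][0] = √(9) = 3.
  L[1][0] = (-9) / L[0][0] = -3.
Step 2: L[1][1] = √(9) = 3.

L[1][0] = -3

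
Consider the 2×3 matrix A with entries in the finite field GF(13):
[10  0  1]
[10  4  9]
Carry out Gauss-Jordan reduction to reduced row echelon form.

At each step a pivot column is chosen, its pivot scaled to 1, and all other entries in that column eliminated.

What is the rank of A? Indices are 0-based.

pivot(0,0)=10: scale R0 → (1, 0, 4)
  clear (1,0): R1 −= (10)R0 → (0, 4, 8)
pivot(1,1)=4: scale R1 → (0, 1, 2)

rank = 2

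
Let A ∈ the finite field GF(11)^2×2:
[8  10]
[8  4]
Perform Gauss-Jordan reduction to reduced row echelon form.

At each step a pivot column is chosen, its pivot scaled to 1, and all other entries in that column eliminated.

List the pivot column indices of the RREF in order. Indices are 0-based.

pivot columns: 0, 1

[1] R0 /= 8  ⇒  (1, 4)
     R1 -= 8·R0  ⇒  (0, 5)
[2] R1 /= 5  ⇒  (0, 1)
     R0 -= 4·R1  ⇒  (1, 0)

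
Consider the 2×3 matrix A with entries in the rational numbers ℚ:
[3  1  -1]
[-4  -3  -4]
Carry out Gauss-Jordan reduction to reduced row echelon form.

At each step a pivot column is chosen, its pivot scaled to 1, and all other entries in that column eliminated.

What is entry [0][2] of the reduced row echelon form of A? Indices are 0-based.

M[0][2] = -7/5

pivot(0,0)=3: scale R0 → (1, 1/3, -1/3)
  clear (1,0): R1 −= (-4)R0 → (0, -5/3, -16/3)
pivot(1,1)=-5/3: scale R1 → (0, 1, 16/5)
  clear (0,1): R0 −= (1/3)R1 → (1, 0, -7/5)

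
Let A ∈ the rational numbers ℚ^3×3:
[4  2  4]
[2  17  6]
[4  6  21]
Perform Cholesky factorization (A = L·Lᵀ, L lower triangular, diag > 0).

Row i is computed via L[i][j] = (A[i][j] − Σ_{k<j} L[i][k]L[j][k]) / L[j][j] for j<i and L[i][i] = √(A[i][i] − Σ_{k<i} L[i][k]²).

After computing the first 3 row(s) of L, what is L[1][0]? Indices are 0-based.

L[1][0] = 1

Step 1: L[0][0] = √(4) = 2.
  L[1][0] = (2) / L[0][0] = 1.
Step 2: L[1][1] = √(16) = 4.
  L[2][0] = (4) / L[0][0] = 2.
  L[2][1] = (4) / L[1][1] = 1.
Step 3: L[2][2] = √(16) = 4.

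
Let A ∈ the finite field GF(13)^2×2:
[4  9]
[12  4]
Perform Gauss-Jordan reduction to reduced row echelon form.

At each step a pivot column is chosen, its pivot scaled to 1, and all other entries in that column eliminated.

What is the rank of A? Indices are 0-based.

rank = 2

step 1: normalize row 0 (÷4) = (1, 12)
  row 1: subtract 12×row0 = (0, 3)
step 2: normalize row 1 (÷3) = (0, 1)
  row 0: subtract 12×row1 = (1, 0)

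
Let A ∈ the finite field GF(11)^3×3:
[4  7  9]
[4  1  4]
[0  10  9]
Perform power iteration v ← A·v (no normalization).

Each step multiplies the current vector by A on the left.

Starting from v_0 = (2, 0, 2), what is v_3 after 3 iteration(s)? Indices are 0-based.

v_3 = (1, 0, 0)

v_0 = (2, 0, 2).
v_1 = A·v_0 = (4, 5, 7).
v_2 = A·v_1 = (4, 5, 3).
v_3 = A·v_2 = (1, 0, 0).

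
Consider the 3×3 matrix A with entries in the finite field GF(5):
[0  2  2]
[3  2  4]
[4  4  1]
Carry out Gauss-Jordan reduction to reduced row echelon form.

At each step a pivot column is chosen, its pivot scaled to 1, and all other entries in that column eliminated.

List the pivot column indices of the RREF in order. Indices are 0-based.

pivot columns: 0, 1, 2

pivot(0,0): swap R0↔R1
pivot(0,0)=3: scale R0 → (1, 4, 3)
  clear (2,0): R2 −= (4)R0 → (0, 3, 4)
pivot(1,1)=2: scale R1 → (0, 1, 1)
  clear (0,1): R0 −= (4)R1 → (1, 0, 4)
  clear (2,1): R2 −= (3)R1 → (0, 0, 1)
pivot(2,2)=1: scale R2 → (0, 0, 1)
  clear (0,2): R0 −= (4)R2 → (1, 0, 0)
  clear (1,2): R1 −= (1)R2 → (0, 1, 0)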